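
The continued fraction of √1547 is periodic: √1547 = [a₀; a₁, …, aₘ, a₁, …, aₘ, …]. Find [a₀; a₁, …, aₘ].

a₀ = ⌊√1547⌋ = 39.
With m₀=0, d₀=1 and mₖ₊₁ = dₖaₖ − mₖ, dₖ₊₁ = (n − mₖ₊₁²)/dₖ, aₖ₊₁ = ⌊(a₀+mₖ₊₁)/dₖ₊₁⌋:
  k=1: m=39, d=26, a=3
  k=2: m=39, d=1, a=78
d=1 and a=2a₀=78 at k=2, so the next step gives (m, d) = (39, 26) again — its k=1 value — and the period has length 2.

[39; 3, 78]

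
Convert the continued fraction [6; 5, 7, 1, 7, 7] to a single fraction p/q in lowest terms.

Using pₖ = aₖpₖ₋₁ + pₖ₋₂ and qₖ = aₖqₖ₋₁ + qₖ₋₂:
  k=0: a=6, p=6, q=1
  k=1: a=5, p=31, q=5
  k=2: a=7, p=223, q=36
  k=3: a=1, p=254, q=41
  k=4: a=7, p=2001, q=323
  k=5: a=7, p=14261, q=2302

14261/2302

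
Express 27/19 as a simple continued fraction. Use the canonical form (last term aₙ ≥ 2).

[1; 2, 2, 1, 2]

27 = 1×19 + 8
19 = 2×8 + 3
8 = 2×3 + 2
3 = 1×2 + 1
2 = 2×1 + 0  (stop)
So 27/19 = [1; 2, 2, 1, 2].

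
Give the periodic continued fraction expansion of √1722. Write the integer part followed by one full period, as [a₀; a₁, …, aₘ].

[41; 2, 82]

a₀ = ⌊√1722⌋ = 41.
With m₀=0, d₀=1 and mₖ₊₁ = dₖaₖ − mₖ, dₖ₊₁ = (n − mₖ₊₁²)/dₖ, aₖ₊₁ = ⌊(a₀+mₖ₊₁)/dₖ₊₁⌋:
  k=1: m=41, d=41, a=2
  k=2: m=41, d=1, a=82
d=1 and a=2a₀=82 at k=2, so the next step gives (m, d) = (41, 41) again — its k=1 value — and the period has length 2.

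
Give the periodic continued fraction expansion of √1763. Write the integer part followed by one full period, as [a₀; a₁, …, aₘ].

[41; 1, 82]

a₀ = ⌊√1763⌋ = 41.
With m₀=0, d₀=1 and mₖ₊₁ = dₖaₖ − mₖ, dₖ₊₁ = (n − mₖ₊₁²)/dₖ, aₖ₊₁ = ⌊(a₀+mₖ₊₁)/dₖ₊₁⌋:
  k=1: m=41, d=82, a=1
  k=2: m=41, d=1, a=82
d=1 and a=2a₀=82 at k=2, so the next step gives (m, d) = (41, 82) again — its k=1 value — and the period has length 2.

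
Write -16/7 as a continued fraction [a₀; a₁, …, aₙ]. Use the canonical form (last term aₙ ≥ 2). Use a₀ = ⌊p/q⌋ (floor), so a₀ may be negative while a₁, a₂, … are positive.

[-3; 1, 2, 2]

-16 = -3*7 + 5
7 = 1*5 + 2
5 = 2*2 + 1
2 = 2*1 + 0  (stop)
So -16/7 = [-3; 1, 2, 2].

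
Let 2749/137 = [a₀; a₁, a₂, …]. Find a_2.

4

2749 = 20·137 + 9   →  a_0 = 20
137 = 15·9 + 2   →  a_1 = 15
9 = 4·2 + 1   →  a_2 = 4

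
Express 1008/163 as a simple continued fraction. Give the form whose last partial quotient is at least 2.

1008 = 6·163 + 30
163 = 5·30 + 13
30 = 2·13 + 4
13 = 3·4 + 1
4 = 4·1 + 0  (stop)
So 1008/163 = [6; 5, 2, 3, 4].

[6; 5, 2, 3, 4]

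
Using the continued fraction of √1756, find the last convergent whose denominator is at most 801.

√1756 = [41; 1, 9, 2, 20, 2, 9, 1, 82, …] (period length 8).
Convergents:
  p_0/q_0 = 41/1
  p_1/q_1 = 42/1
  p_2/q_2 = 419/10
  p_3/q_3 = 880/21
  p_4/q_4 = 18019/430
  p_5/q_5 = 36918/881
q_4 = 430 ≤ 801 < 881 = q_5, so the answer is 18019/430.

18019/430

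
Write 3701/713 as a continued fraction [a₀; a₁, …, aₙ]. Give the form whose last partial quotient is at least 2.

3701 = 5*713 + 136
713 = 5*136 + 33
136 = 4*33 + 4
33 = 8*4 + 1
4 = 4*1 + 0  (stop)
So 3701/713 = [5; 5, 4, 8, 4].

[5; 5, 4, 8, 4]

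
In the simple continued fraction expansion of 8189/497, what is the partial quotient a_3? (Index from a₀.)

3

8189 = 16·497 + 237   →  a_0 = 16
497 = 2·237 + 23   →  a_1 = 2
237 = 10·23 + 7   →  a_2 = 10
23 = 3·7 + 2   →  a_3 = 3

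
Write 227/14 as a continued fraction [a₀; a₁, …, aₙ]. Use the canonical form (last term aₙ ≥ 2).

227 = 16·14 + 3
14 = 4·3 + 2
3 = 1·2 + 1
2 = 2·1 + 0  (stop)
So 227/14 = [16; 4, 1, 2].

[16; 4, 1, 2]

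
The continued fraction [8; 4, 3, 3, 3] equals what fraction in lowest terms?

Using pₖ = aₖpₖ₋₁ + pₖ₋₂ and qₖ = aₖqₖ₋₁ + qₖ₋₂:
  k=0: a=8, p=8, q=1
  k=1: a=4, p=33, q=4
  k=2: a=3, p=107, q=13
  k=3: a=3, p=354, q=43
  k=4: a=3, p=1169, q=142

1169/142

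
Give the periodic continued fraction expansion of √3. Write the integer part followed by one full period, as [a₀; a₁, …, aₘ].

[1; 1, 2]

a₀ = ⌊√3⌋ = 1.
With m₀=0, d₀=1 and mₖ₊₁ = dₖaₖ − mₖ, dₖ₊₁ = (n − mₖ₊₁²)/dₖ, aₖ₊₁ = ⌊(a₀+mₖ₊₁)/dₖ₊₁⌋:
  k=1: m=1, d=2, a=1
  k=2: m=1, d=1, a=2
d=1 and a=2a₀=2 at k=2, so the next step gives (m, d) = (1, 2) again — its k=1 value — and the period has length 2.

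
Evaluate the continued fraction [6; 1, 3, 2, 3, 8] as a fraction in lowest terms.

Fold from the inside: start with 8/1.
  3 + 1/8 = 25/8
  2 + 8/25 = 58/25
  3 + 25/58 = 199/58
  1 + 58/199 = 257/199
  6 + 199/257 = 1741/257

1741/257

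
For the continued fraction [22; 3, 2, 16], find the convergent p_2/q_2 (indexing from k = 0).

Using pₖ = aₖpₖ₋₁ + pₖ₋₂, qₖ = aₖqₖ₋₁ + qₖ₋₂ (with p₋₁=1, p₋₂=0, q₋₁=0, q₋₂=1):
  k=0: a=22, p=22, q=1
  k=1: a=3, p=67, q=3
  k=2: a=2, p=156, q=7

156/7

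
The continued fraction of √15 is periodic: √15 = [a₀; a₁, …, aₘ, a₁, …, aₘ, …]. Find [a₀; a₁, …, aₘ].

a₀ = ⌊√15⌋ = 3.
With m₀=0, d₀=1 and mₖ₊₁ = dₖaₖ − mₖ, dₖ₊₁ = (n − mₖ₊₁²)/dₖ, aₖ₊₁ = ⌊(a₀+mₖ₊₁)/dₖ₊₁⌋:
  k=1: m=3, d=6, a=1
  k=2: m=3, d=1, a=6
d=1 and a=2a₀=6 at k=2, so the next step gives (m, d) = (3, 6) again — its k=1 value — and the period has length 2.

[3; 1, 6]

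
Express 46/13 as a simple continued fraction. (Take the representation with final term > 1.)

46 = 3·13 + 7
13 = 1·7 + 6
7 = 1·6 + 1
6 = 6·1 + 0  (stop)
So 46/13 = [3; 1, 1, 6].

[3; 1, 1, 6]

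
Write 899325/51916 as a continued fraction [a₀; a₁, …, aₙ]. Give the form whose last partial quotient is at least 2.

[17; 3, 10, 9, 18, 3, 3]

899325 = 17*51916 + 16753
51916 = 3*16753 + 1657
16753 = 10*1657 + 183
1657 = 9*183 + 10
183 = 18*10 + 3
10 = 3*3 + 1
3 = 3*1 + 0  (stop)
So 899325/51916 = [17; 3, 10, 9, 18, 3, 3].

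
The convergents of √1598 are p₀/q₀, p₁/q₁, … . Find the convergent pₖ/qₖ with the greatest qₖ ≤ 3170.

126281/3159

√1598 = [39; 1, 38, 1, 78, …] (period length 4).
Convergents:
  p_0/q_0 = 39/1
  p_1/q_1 = 40/1
  p_2/q_2 = 1559/39
  p_3/q_3 = 1599/40
  p_4/q_4 = 126281/3159
  p_5/q_5 = 127880/3199
q_4 = 3159 ≤ 3170 < 3199 = q_5, so the answer is 126281/3159.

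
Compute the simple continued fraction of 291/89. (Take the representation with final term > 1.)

291 = 3*89 + 24
89 = 3*24 + 17
24 = 1*17 + 7
17 = 2*7 + 3
7 = 2*3 + 1
3 = 3*1 + 0  (stop)
So 291/89 = [3; 3, 1, 2, 2, 3].

[3; 3, 1, 2, 2, 3]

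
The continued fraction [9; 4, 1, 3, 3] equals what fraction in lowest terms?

571/62

Using pₖ = aₖpₖ₋₁ + pₖ₋₂ and qₖ = aₖqₖ₋₁ + qₖ₋₂:
  k=0: a=9, p=9, q=1
  k=1: a=4, p=37, q=4
  k=2: a=1, p=46, q=5
  k=3: a=3, p=175, q=19
  k=4: a=3, p=571, q=62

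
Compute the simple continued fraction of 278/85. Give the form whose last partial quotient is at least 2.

278 = 3·85 + 23
85 = 3·23 + 16
23 = 1·16 + 7
16 = 2·7 + 2
7 = 3·2 + 1
2 = 2·1 + 0  (stop)
So 278/85 = [3; 3, 1, 2, 3, 2].

[3; 3, 1, 2, 3, 2]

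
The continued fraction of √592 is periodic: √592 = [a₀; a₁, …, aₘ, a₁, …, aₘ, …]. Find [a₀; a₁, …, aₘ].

[24; 3, 48]

a₀ = ⌊√592⌋ = 24.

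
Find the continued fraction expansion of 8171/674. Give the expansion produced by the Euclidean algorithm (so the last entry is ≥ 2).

[12; 8, 8, 3, 3]

8171 = 12×674 + 83
674 = 8×83 + 10
83 = 8×10 + 3
10 = 3×3 + 1
3 = 3×1 + 0  (stop)
So 8171/674 = [12; 8, 8, 3, 3].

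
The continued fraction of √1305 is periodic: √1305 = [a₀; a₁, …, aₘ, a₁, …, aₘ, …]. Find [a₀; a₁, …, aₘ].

a₀ = ⌊√1305⌋ = 36.

[36; 8, 72]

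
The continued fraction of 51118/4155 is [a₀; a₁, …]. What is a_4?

51118 = 12·4155 + 1258   →  a_0 = 12
4155 = 3·1258 + 381   →  a_1 = 3
1258 = 3·381 + 115   →  a_2 = 3
381 = 3·115 + 36   →  a_3 = 3
115 = 3·36 + 7   →  a_4 = 3

3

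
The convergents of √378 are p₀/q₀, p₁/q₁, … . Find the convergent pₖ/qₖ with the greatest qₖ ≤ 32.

175/9

√378 = [19; 2, 3, 1, 4, 1, 3, 2, 38, …] (period length 8).
Convergents:
  p_0/q_0 = 19/1
  p_1/q_1 = 39/2
  p_2/q_2 = 136/7
  p_3/q_3 = 175/9
  p_4/q_4 = 836/43
q_3 = 9 ≤ 32 < 43 = q_4, so the answer is 175/9.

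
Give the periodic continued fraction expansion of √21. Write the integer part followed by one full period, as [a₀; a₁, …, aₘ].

a₀ = ⌊√21⌋ = 4.
With m₀=0, d₀=1 and mₖ₊₁ = dₖaₖ − mₖ, dₖ₊₁ = (n − mₖ₊₁²)/dₖ, aₖ₊₁ = ⌊(a₀+mₖ₊₁)/dₖ₊₁⌋:
  k=1: m=4, d=5, a=1
  k=2: m=1, d=4, a=1
  k=3: m=3, d=3, a=2
  k=4: m=3, d=4, a=1
  k=5: m=1, d=5, a=1
  k=6: m=4, d=1, a=8
d=1 and a=2a₀=8 at k=6, so the next step gives (m, d) = (4, 5) again — its k=1 value — and the period has length 6.

[4; 1, 1, 2, 1, 1, 8]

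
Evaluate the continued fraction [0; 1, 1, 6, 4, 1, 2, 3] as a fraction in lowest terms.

339/631

Fold from the inside: start with 3/1.
  2 + 1/3 = 7/3
  1 + 3/7 = 10/7
  4 + 7/10 = 47/10
  6 + 10/47 = 292/47
  1 + 47/292 = 339/292
  1 + 292/339 = 631/339
  0 + 339/631 = 339/631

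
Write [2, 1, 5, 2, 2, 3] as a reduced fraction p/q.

Fold from the inside: start with 3/1.
  2 + 1/3 = 7/3
  2 + 3/7 = 17/7
  5 + 7/17 = 92/17
  1 + 17/92 = 109/92
  2 + 92/109 = 310/109

310/109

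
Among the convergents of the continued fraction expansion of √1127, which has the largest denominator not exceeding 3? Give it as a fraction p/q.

√1127 = [33; 1, 1, 3, 33, 3, 1, 1, 66, …] (period length 8).
Convergents:
  p_0/q_0 = 33/1
  p_1/q_1 = 34/1
  p_2/q_2 = 67/2
  p_3/q_3 = 235/7
q_2 = 2 ≤ 3 < 7 = q_3, so the answer is 67/2.

67/2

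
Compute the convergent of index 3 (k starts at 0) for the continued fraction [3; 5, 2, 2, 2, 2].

Using pₖ = aₖpₖ₋₁ + pₖ₋₂, qₖ = aₖqₖ₋₁ + qₖ₋₂ (with p₋₁=1, p₋₂=0, q₋₁=0, q₋₂=1):
  k=0: a=3, p=3, q=1
  k=1: a=5, p=16, q=5
  k=2: a=2, p=35, q=11
  k=3: a=2, p=86, q=27

86/27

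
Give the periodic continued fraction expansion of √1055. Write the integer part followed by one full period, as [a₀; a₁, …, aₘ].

[32; 2, 12, 2, 64]

a₀ = ⌊√1055⌋ = 32.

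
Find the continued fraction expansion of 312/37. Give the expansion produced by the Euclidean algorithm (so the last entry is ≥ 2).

312 = 8·37 + 16
37 = 2·16 + 5
16 = 3·5 + 1
5 = 5·1 + 0  (stop)
So 312/37 = [8; 2, 3, 5].

[8; 2, 3, 5]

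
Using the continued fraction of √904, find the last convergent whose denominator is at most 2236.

√904 = [30; 15, 60, …] (period length 2).
Convergents:
  p_0/q_0 = 30/1
  p_1/q_1 = 451/15
  p_2/q_2 = 27090/901
  p_3/q_3 = 406801/13530
q_2 = 901 ≤ 2236 < 13530 = q_3, so the answer is 27090/901.

27090/901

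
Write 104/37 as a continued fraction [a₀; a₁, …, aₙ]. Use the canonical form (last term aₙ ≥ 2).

[2; 1, 4, 3, 2]

104 = 2×37 + 30
37 = 1×30 + 7
30 = 4×7 + 2
7 = 3×2 + 1
2 = 2×1 + 0  (stop)
So 104/37 = [2; 1, 4, 3, 2].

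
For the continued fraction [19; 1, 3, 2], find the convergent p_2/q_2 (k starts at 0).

79/4

Using pₖ = aₖpₖ₋₁ + pₖ₋₂, qₖ = aₖqₖ₋₁ + qₖ₋₂ (with p₋₁=1, p₋₂=0, q₋₁=0, q₋₂=1):
  k=0: a=19, p=19, q=1
  k=1: a=1, p=20, q=1
  k=2: a=3, p=79, q=4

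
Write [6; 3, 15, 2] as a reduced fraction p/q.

Fold from the inside: start with 2/1.
  15 + 1/2 = 31/2
  3 + 2/31 = 95/31
  6 + 31/95 = 601/95

601/95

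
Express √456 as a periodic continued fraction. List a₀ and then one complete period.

[21; 2, 1, 4, 1, 2, 42]

a₀ = ⌊√456⌋ = 21.
With m₀=0, d₀=1 and mₖ₊₁ = dₖaₖ − mₖ, dₖ₊₁ = (n − mₖ₊₁²)/dₖ, aₖ₊₁ = ⌊(a₀+mₖ₊₁)/dₖ₊₁⌋:
  k=1: m=21, d=15, a=2
  k=2: m=9, d=25, a=1
  k=3: m=16, d=8, a=4
  k=4: m=16, d=25, a=1
  k=5: m=9, d=15, a=2
  k=6: m=21, d=1, a=42
d=1 and a=2a₀=42 at k=6, so the next step gives (m, d) = (21, 15) again — its k=1 value — and the period has length 6.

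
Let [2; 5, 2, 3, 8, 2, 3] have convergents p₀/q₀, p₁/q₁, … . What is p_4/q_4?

688/315

Using pₖ = aₖpₖ₋₁ + pₖ₋₂, qₖ = aₖqₖ₋₁ + qₖ₋₂ (with p₋₁=1, p₋₂=0, q₋₁=0, q₋₂=1):
  k=0: a=2, p=2, q=1
  k=1: a=5, p=11, q=5
  k=2: a=2, p=24, q=11
  k=3: a=3, p=83, q=38
  k=4: a=8, p=688, q=315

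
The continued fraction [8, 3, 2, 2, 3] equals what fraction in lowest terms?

Using pₖ = aₖpₖ₋₁ + pₖ₋₂ and qₖ = aₖqₖ₋₁ + qₖ₋₂:
  k=0: a=8, p=8, q=1
  k=1: a=3, p=25, q=3
  k=2: a=2, p=58, q=7
  k=3: a=2, p=141, q=17
  k=4: a=3, p=481, q=58

481/58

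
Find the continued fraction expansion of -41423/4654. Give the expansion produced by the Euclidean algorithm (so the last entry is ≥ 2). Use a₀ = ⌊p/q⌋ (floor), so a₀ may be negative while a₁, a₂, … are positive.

-41423 = -9×4654 + 463
4654 = 10×463 + 24
463 = 19×24 + 7
24 = 3×7 + 3
7 = 2×3 + 1
3 = 3×1 + 0  (stop)
So -41423/4654 = [-9; 10, 19, 3, 2, 3].

[-9; 10, 19, 3, 2, 3]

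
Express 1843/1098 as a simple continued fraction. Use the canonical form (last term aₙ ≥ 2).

1843 = 1×1098 + 745
1098 = 1×745 + 353
745 = 2×353 + 39
353 = 9×39 + 2
39 = 19×2 + 1
2 = 2×1 + 0  (stop)
So 1843/1098 = [1; 1, 2, 9, 19, 2].

[1; 1, 2, 9, 19, 2]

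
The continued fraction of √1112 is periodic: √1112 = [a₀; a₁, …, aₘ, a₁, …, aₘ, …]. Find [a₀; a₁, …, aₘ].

[33; 2, 1, 7, 1, 2, 66]

a₀ = ⌊√1112⌋ = 33.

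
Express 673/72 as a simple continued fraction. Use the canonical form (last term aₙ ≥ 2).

[9; 2, 1, 7, 3]

673 = 9*72 + 25
72 = 2*25 + 22
25 = 1*22 + 3
22 = 7*3 + 1
3 = 3*1 + 0  (stop)
So 673/72 = [9; 2, 1, 7, 3].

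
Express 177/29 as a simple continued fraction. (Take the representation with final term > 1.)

177 = 6*29 + 3
29 = 9*3 + 2
3 = 1*2 + 1
2 = 2*1 + 0  (stop)
So 177/29 = [6; 9, 1, 2].

[6; 9, 1, 2]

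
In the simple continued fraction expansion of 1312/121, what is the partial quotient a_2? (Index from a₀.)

5

1312 = 10·121 + 102   →  a_0 = 10
121 = 1·102 + 19   →  a_1 = 1
102 = 5·19 + 7   →  a_2 = 5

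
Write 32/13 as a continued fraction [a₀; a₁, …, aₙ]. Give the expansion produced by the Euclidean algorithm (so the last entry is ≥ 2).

32 = 2*13 + 6
13 = 2*6 + 1
6 = 6*1 + 0  (stop)
So 32/13 = [2; 2, 6].

[2; 2, 6]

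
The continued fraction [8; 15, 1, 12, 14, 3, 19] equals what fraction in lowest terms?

Using pₖ = aₖpₖ₋₁ + pₖ₋₂ and qₖ = aₖqₖ₋₁ + qₖ₋₂:
  k=0: a=8, p=8, q=1
  k=1: a=15, p=121, q=15
  k=2: a=1, p=129, q=16
  k=3: a=12, p=1669, q=207
  k=4: a=14, p=23495, q=2914
  k=5: a=3, p=72154, q=8949
  k=6: a=19, p=1394421, q=172945

1394421/172945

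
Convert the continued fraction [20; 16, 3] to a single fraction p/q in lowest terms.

983/49

Fold from the inside: start with 3/1.
  16 + 1/3 = 49/3
  20 + 3/49 = 983/49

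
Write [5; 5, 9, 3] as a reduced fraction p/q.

Using pₖ = aₖpₖ₋₁ + pₖ₋₂ and qₖ = aₖqₖ₋₁ + qₖ₋₂:
  k=0: a=5, p=5, q=1
  k=1: a=5, p=26, q=5
  k=2: a=9, p=239, q=46
  k=3: a=3, p=743, q=143

743/143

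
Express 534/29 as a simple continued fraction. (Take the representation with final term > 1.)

[18; 2, 2, 2, 2]

534 = 18*29 + 12
29 = 2*12 + 5
12 = 2*5 + 2
5 = 2*2 + 1
2 = 2*1 + 0  (stop)
So 534/29 = [18; 2, 2, 2, 2].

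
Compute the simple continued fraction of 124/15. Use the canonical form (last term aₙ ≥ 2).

[8; 3, 1, 3]

124 = 8·15 + 4
15 = 3·4 + 3
4 = 1·3 + 1
3 = 3·1 + 0  (stop)
So 124/15 = [8; 3, 1, 3].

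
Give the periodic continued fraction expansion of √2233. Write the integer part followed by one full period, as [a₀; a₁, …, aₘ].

a₀ = ⌊√2233⌋ = 47.
With m₀=0, d₀=1 and mₖ₊₁ = dₖaₖ − mₖ, dₖ₊₁ = (n − mₖ₊₁²)/dₖ, aₖ₊₁ = ⌊(a₀+mₖ₊₁)/dₖ₊₁⌋:
  k=1: m=47, d=24, a=3
  k=2: m=25, d=67, a=1
  k=3: m=42, d=7, a=12
  k=4: m=42, d=67, a=1
  k=5: m=25, d=24, a=3
  k=6: m=47, d=1, a=94
d=1 and a=2a₀=94 at k=6, so the next step gives (m, d) = (47, 24) again — its k=1 value — and the period has length 6.

[47; 3, 1, 12, 1, 3, 94]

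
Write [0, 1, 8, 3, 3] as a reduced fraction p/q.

Fold from the inside: start with 3/1.
  3 + 1/3 = 10/3
  8 + 3/10 = 83/10
  1 + 10/83 = 93/83
  0 + 83/93 = 83/93

83/93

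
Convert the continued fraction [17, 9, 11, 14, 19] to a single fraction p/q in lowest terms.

Using pₖ = aₖpₖ₋₁ + pₖ₋₂ and qₖ = aₖqₖ₋₁ + qₖ₋₂:
  k=0: a=17, p=17, q=1
  k=1: a=9, p=154, q=9
  k=2: a=11, p=1711, q=100
  k=3: a=14, p=24108, q=1409
  k=4: a=19, p=459763, q=26871

459763/26871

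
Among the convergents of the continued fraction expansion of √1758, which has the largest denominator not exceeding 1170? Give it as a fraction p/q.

√1758 = [41; 1, 12, 1, 82, …] (period length 4).
Convergents:
  p_0/q_0 = 41/1
  p_1/q_1 = 42/1
  p_2/q_2 = 545/13
  p_3/q_3 = 587/14
  p_4/q_4 = 48679/1161
  p_5/q_5 = 49266/1175
q_4 = 1161 ≤ 1170 < 1175 = q_5, so the answer is 48679/1161.

48679/1161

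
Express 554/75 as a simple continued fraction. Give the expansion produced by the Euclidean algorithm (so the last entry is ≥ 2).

554 = 7×75 + 29
75 = 2×29 + 17
29 = 1×17 + 12
17 = 1×12 + 5
12 = 2×5 + 2
5 = 2×2 + 1
2 = 2×1 + 0  (stop)
So 554/75 = [7; 2, 1, 1, 2, 2, 2].

[7; 2, 1, 1, 2, 2, 2]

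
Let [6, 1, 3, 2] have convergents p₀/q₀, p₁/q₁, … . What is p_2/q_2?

Using pₖ = aₖpₖ₋₁ + pₖ₋₂, qₖ = aₖqₖ₋₁ + qₖ₋₂ (with p₋₁=1, p₋₂=0, q₋₁=0, q₋₂=1):
  k=0: a=6, p=6, q=1
  k=1: a=1, p=7, q=1
  k=2: a=3, p=27, q=4

27/4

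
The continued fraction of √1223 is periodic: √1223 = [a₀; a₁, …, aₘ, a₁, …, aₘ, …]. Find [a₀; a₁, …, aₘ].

[34; 1, 33, 1, 68]

a₀ = ⌊√1223⌋ = 34.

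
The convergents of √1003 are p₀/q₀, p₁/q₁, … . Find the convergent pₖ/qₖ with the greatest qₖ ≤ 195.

√1003 = [31; 1, 2, 31, 2, 1, 62, …] (period length 6).
Convergents:
  p_0/q_0 = 31/1
  p_1/q_1 = 32/1
  p_2/q_2 = 95/3
  p_3/q_3 = 2977/94
  p_4/q_4 = 6049/191
  p_5/q_5 = 9026/285
q_4 = 191 ≤ 195 < 285 = q_5, so the answer is 6049/191.

6049/191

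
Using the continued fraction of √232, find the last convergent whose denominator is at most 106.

√232 = [15; 4, 3, 7, 3, 4, 30, …] (period length 6).
Convergents:
  p_0/q_0 = 15/1
  p_1/q_1 = 61/4
  p_2/q_2 = 198/13
  p_3/q_3 = 1447/95
  p_4/q_4 = 4539/298
q_3 = 95 ≤ 106 < 298 = q_4, so the answer is 1447/95.

1447/95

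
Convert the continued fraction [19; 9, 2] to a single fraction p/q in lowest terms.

Fold from the inside: start with 2/1.
  9 + 1/2 = 19/2
  19 + 2/19 = 363/19

363/19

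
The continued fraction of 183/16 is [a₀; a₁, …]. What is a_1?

2

183 = 11·16 + 7   →  a_0 = 11
16 = 2·7 + 2   →  a_1 = 2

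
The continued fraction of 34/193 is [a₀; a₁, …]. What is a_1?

5

34 = 0·193 + 34   →  a_0 = 0
193 = 5·34 + 23   →  a_1 = 5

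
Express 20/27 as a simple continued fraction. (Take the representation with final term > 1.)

[0; 1, 2, 1, 6]

20 = 0*27 + 20
27 = 1*20 + 7
20 = 2*7 + 6
7 = 1*6 + 1
6 = 6*1 + 0  (stop)
So 20/27 = [0; 1, 2, 1, 6].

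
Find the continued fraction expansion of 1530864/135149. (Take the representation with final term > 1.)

1530864 = 11×135149 + 44225
135149 = 3×44225 + 2474
44225 = 17×2474 + 2167
2474 = 1×2167 + 307
2167 = 7×307 + 18
307 = 17×18 + 1
18 = 18×1 + 0  (stop)
So 1530864/135149 = [11; 3, 17, 1, 7, 17, 18].

[11; 3, 17, 1, 7, 17, 18]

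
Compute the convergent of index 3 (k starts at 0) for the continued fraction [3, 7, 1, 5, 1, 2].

147/47

Using pₖ = aₖpₖ₋₁ + pₖ₋₂, qₖ = aₖqₖ₋₁ + qₖ₋₂ (with p₋₁=1, p₋₂=0, q₋₁=0, q₋₂=1):
  k=0: a=3, p=3, q=1
  k=1: a=7, p=22, q=7
  k=2: a=1, p=25, q=8
  k=3: a=5, p=147, q=47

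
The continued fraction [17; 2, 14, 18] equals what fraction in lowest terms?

Fold from the inside: start with 18/1.
  14 + 1/18 = 253/18
  2 + 18/253 = 524/253
  17 + 253/524 = 9161/524

9161/524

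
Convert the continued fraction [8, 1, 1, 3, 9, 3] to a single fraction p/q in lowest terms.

Using pₖ = aₖpₖ₋₁ + pₖ₋₂ and qₖ = aₖqₖ₋₁ + qₖ₋₂:
  k=0: a=8, p=8, q=1
  k=1: a=1, p=9, q=1
  k=2: a=1, p=17, q=2
  k=3: a=3, p=60, q=7
  k=4: a=9, p=557, q=65
  k=5: a=3, p=1731, q=202

1731/202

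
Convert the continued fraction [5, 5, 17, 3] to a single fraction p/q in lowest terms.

Using pₖ = aₖpₖ₋₁ + pₖ₋₂ and qₖ = aₖqₖ₋₁ + qₖ₋₂:
  k=0: a=5, p=5, q=1
  k=1: a=5, p=26, q=5
  k=2: a=17, p=447, q=86
  k=3: a=3, p=1367, q=263

1367/263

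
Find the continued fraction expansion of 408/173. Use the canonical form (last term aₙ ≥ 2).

408 = 2·173 + 62
173 = 2·62 + 49
62 = 1·49 + 13
49 = 3·13 + 10
13 = 1·10 + 3
10 = 3·3 + 1
3 = 3·1 + 0  (stop)
So 408/173 = [2; 2, 1, 3, 1, 3, 3].

[2; 2, 1, 3, 1, 3, 3]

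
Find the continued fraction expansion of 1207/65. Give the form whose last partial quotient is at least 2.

[18; 1, 1, 3, 9]

1207 = 18*65 + 37
65 = 1*37 + 28
37 = 1*28 + 9
28 = 3*9 + 1
9 = 9*1 + 0  (stop)
So 1207/65 = [18; 1, 1, 3, 9].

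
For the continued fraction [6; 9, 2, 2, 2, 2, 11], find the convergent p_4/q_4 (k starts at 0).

Using pₖ = aₖpₖ₋₁ + pₖ₋₂, qₖ = aₖqₖ₋₁ + qₖ₋₂ (with p₋₁=1, p₋₂=0, q₋₁=0, q₋₂=1):
  k=0: a=6, p=6, q=1
  k=1: a=9, p=55, q=9
  k=2: a=2, p=116, q=19
  k=3: a=2, p=287, q=47
  k=4: a=2, p=690, q=113

690/113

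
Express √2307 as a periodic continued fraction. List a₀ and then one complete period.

a₀ = ⌊√2307⌋ = 48.

[48; 32, 96]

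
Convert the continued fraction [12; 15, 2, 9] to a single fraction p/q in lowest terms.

Fold from the inside: start with 9/1.
  2 + 1/9 = 19/9
  15 + 9/19 = 294/19
  12 + 19/294 = 3547/294

3547/294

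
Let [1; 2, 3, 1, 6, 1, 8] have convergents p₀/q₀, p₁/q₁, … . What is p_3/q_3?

13/9

Using pₖ = aₖpₖ₋₁ + pₖ₋₂, qₖ = aₖqₖ₋₁ + qₖ₋₂ (with p₋₁=1, p₋₂=0, q₋₁=0, q₋₂=1):
  k=0: a=1, p=1, q=1
  k=1: a=2, p=3, q=2
  k=2: a=3, p=10, q=7
  k=3: a=1, p=13, q=9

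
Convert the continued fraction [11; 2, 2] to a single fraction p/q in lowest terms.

Fold from the inside: start with 2/1.
  2 + 1/2 = 5/2
  11 + 2/5 = 57/5

57/5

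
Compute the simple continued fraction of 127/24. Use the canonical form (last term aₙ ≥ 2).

127 = 5×24 + 7
24 = 3×7 + 3
7 = 2×3 + 1
3 = 3×1 + 0  (stop)
So 127/24 = [5; 3, 2, 3].

[5; 3, 2, 3]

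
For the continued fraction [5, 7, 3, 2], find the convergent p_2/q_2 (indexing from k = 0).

113/22

Using pₖ = aₖpₖ₋₁ + pₖ₋₂, qₖ = aₖqₖ₋₁ + qₖ₋₂ (with p₋₁=1, p₋₂=0, q₋₁=0, q₋₂=1):
  k=0: a=5, p=5, q=1
  k=1: a=7, p=36, q=7
  k=2: a=3, p=113, q=22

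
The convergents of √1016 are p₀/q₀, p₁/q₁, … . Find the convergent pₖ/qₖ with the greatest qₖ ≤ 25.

√1016 = [31; 1, 6, 1, 62, …] (period length 4).
Convergents:
  p_0/q_0 = 31/1
  p_1/q_1 = 32/1
  p_2/q_2 = 223/7
  p_3/q_3 = 255/8
  p_4/q_4 = 16033/503
q_3 = 8 ≤ 25 < 503 = q_4, so the answer is 255/8.

255/8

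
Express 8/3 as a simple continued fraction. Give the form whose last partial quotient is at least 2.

[2; 1, 2]

8 = 2*3 + 2
3 = 1*2 + 1
2 = 2*1 + 0  (stop)
So 8/3 = [2; 1, 2].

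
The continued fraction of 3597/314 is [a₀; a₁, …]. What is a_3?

3597 = 11·314 + 143   →  a_0 = 11
314 = 2·143 + 28   →  a_1 = 2
143 = 5·28 + 3   →  a_2 = 5
28 = 9·3 + 1   →  a_3 = 9

9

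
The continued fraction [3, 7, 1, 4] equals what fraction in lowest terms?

122/39

Using pₖ = aₖpₖ₋₁ + pₖ₋₂ and qₖ = aₖqₖ₋₁ + qₖ₋₂:
  k=0: a=3, p=3, q=1
  k=1: a=7, p=22, q=7
  k=2: a=1, p=25, q=8
  k=3: a=4, p=122, q=39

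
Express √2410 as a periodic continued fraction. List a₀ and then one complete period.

[49; 10, 1, 8, 1, 10, 98]

a₀ = ⌊√2410⌋ = 49.
With m₀=0, d₀=1 and mₖ₊₁ = dₖaₖ − mₖ, dₖ₊₁ = (n − mₖ₊₁²)/dₖ, aₖ₊₁ = ⌊(a₀+mₖ₊₁)/dₖ₊₁⌋:
  k=1: m=49, d=9, a=10
  k=2: m=41, d=81, a=1
  k=3: m=40, d=10, a=8
  k=4: m=40, d=81, a=1
  k=5: m=41, d=9, a=10
  k=6: m=49, d=1, a=98
d=1 and a=2a₀=98 at k=6, so the next step gives (m, d) = (49, 9) again — its k=1 value — and the period has length 6.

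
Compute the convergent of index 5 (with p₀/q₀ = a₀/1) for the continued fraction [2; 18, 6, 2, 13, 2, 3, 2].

13543/6590

Using pₖ = aₖpₖ₋₁ + pₖ₋₂, qₖ = aₖqₖ₋₁ + qₖ₋₂ (with p₋₁=1, p₋₂=0, q₋₁=0, q₋₂=1):
  k=0: a=2, p=2, q=1
  k=1: a=18, p=37, q=18
  k=2: a=6, p=224, q=109
  k=3: a=2, p=485, q=236
  k=4: a=13, p=6529, q=3177
  k=5: a=2, p=13543, q=6590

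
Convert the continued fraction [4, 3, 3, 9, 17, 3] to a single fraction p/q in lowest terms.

Fold from the inside: start with 3/1.
  17 + 1/3 = 52/3
  9 + 3/52 = 471/52
  3 + 52/471 = 1465/471
  3 + 471/1465 = 4866/1465
  4 + 1465/4866 = 20929/4866

20929/4866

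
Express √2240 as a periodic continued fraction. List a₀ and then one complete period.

[47; 3, 23, 3, 94]

a₀ = ⌊√2240⌋ = 47.
With m₀=0, d₀=1 and mₖ₊₁ = dₖaₖ − mₖ, dₖ₊₁ = (n − mₖ₊₁²)/dₖ, aₖ₊₁ = ⌊(a₀+mₖ₊₁)/dₖ₊₁⌋:
  k=1: m=47, d=31, a=3
  k=2: m=46, d=4, a=23
  k=3: m=46, d=31, a=3
  k=4: m=47, d=1, a=94
d=1 and a=2a₀=94 at k=4, so the next step gives (m, d) = (47, 31) again — its k=1 value — and the period has length 4.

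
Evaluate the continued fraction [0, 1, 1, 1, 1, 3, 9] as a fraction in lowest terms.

Using pₖ = aₖpₖ₋₁ + pₖ₋₂ and qₖ = aₖqₖ₋₁ + qₖ₋₂:
  k=0: a=0, p=0, q=1
  k=1: a=1, p=1, q=1
  k=2: a=1, p=1, q=2
  k=3: a=1, p=2, q=3
  k=4: a=1, p=3, q=5
  k=5: a=3, p=11, q=18
  k=6: a=9, p=102, q=167

102/167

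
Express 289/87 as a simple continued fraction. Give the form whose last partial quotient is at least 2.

[3; 3, 9, 3]

289 = 3·87 + 28
87 = 3·28 + 3
28 = 9·3 + 1
3 = 3·1 + 0  (stop)
So 289/87 = [3; 3, 9, 3].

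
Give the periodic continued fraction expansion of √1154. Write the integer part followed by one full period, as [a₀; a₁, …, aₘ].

[33; 1, 32, 1, 66]

a₀ = ⌊√1154⌋ = 33.
With m₀=0, d₀=1 and mₖ₊₁ = dₖaₖ − mₖ, dₖ₊₁ = (n − mₖ₊₁²)/dₖ, aₖ₊₁ = ⌊(a₀+mₖ₊₁)/dₖ₊₁⌋:
  k=1: m=33, d=65, a=1
  k=2: m=32, d=2, a=32
  k=3: m=32, d=65, a=1
  k=4: m=33, d=1, a=66
d=1 and a=2a₀=66 at k=4, so the next step gives (m, d) = (33, 65) again — its k=1 value — and the period has length 4.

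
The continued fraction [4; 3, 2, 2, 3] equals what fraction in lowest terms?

249/58

Using pₖ = aₖpₖ₋₁ + pₖ₋₂ and qₖ = aₖqₖ₋₁ + qₖ₋₂:
  k=0: a=4, p=4, q=1
  k=1: a=3, p=13, q=3
  k=2: a=2, p=30, q=7
  k=3: a=2, p=73, q=17
  k=4: a=3, p=249, q=58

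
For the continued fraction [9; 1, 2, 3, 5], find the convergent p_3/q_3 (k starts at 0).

97/10

Using pₖ = aₖpₖ₋₁ + pₖ₋₂, qₖ = aₖqₖ₋₁ + qₖ₋₂ (with p₋₁=1, p₋₂=0, q₋₁=0, q₋₂=1):
  k=0: a=9, p=9, q=1
  k=1: a=1, p=10, q=1
  k=2: a=2, p=29, q=3
  k=3: a=3, p=97, q=10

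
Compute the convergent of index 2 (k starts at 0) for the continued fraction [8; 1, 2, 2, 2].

26/3

Using pₖ = aₖpₖ₋₁ + pₖ₋₂, qₖ = aₖqₖ₋₁ + qₖ₋₂ (with p₋₁=1, p₋₂=0, q₋₁=0, q₋₂=1):
  k=0: a=8, p=8, q=1
  k=1: a=1, p=9, q=1
  k=2: a=2, p=26, q=3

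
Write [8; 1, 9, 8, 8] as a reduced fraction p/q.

5857/658

Using pₖ = aₖpₖ₋₁ + pₖ₋₂ and qₖ = aₖqₖ₋₁ + qₖ₋₂:
  k=0: a=8, p=8, q=1
  k=1: a=1, p=9, q=1
  k=2: a=9, p=89, q=10
  k=3: a=8, p=721, q=81
  k=4: a=8, p=5857, q=658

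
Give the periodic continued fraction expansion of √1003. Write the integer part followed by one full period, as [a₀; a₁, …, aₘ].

a₀ = ⌊√1003⌋ = 31.
With m₀=0, d₀=1 and mₖ₊₁ = dₖaₖ − mₖ, dₖ₊₁ = (n − mₖ₊₁²)/dₖ, aₖ₊₁ = ⌊(a₀+mₖ₊₁)/dₖ₊₁⌋:
  k=1: m=31, d=42, a=1
  k=2: m=11, d=21, a=2
  k=3: m=31, d=2, a=31
  k=4: m=31, d=21, a=2
  k=5: m=11, d=42, a=1
  k=6: m=31, d=1, a=62
d=1 and a=2a₀=62 at k=6, so the next step gives (m, d) = (31, 42) again — its k=1 value — and the period has length 6.

[31; 1, 2, 31, 2, 1, 62]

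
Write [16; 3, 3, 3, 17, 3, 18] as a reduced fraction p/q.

521679/31999

Using pₖ = aₖpₖ₋₁ + pₖ₋₂ and qₖ = aₖqₖ₋₁ + qₖ₋₂:
  k=0: a=16, p=16, q=1
  k=1: a=3, p=49, q=3
  k=2: a=3, p=163, q=10
  k=3: a=3, p=538, q=33
  k=4: a=17, p=9309, q=571
  k=5: a=3, p=28465, q=1746
  k=6: a=18, p=521679, q=31999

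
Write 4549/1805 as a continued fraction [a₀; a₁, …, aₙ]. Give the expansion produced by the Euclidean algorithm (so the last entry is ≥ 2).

[2; 1, 1, 11, 1, 6, 3, 3]

4549 = 2*1805 + 939
1805 = 1*939 + 866
939 = 1*866 + 73
866 = 11*73 + 63
73 = 1*63 + 10
63 = 6*10 + 3
10 = 3*3 + 1
3 = 3*1 + 0  (stop)
So 4549/1805 = [2; 1, 1, 11, 1, 6, 3, 3].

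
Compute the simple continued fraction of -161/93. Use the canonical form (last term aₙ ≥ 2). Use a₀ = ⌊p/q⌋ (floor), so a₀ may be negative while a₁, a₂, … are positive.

-161 = -2*93 + 25
93 = 3*25 + 18
25 = 1*18 + 7
18 = 2*7 + 4
7 = 1*4 + 3
4 = 1*3 + 1
3 = 3*1 + 0  (stop)
So -161/93 = [-2; 3, 1, 2, 1, 1, 3].

[-2; 3, 1, 2, 1, 1, 3]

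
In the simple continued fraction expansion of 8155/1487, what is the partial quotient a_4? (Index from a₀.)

8155 = 5·1487 + 720   →  a_0 = 5
1487 = 2·720 + 47   →  a_1 = 2
720 = 15·47 + 15   →  a_2 = 15
47 = 3·15 + 2   →  a_3 = 3
15 = 7·2 + 1   →  a_4 = 7

7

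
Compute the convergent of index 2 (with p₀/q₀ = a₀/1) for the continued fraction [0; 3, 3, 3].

Using pₖ = aₖpₖ₋₁ + pₖ₋₂, qₖ = aₖqₖ₋₁ + qₖ₋₂ (with p₋₁=1, p₋₂=0, q₋₁=0, q₋₂=1):
  k=0: a=0, p=0, q=1
  k=1: a=3, p=1, q=3
  k=2: a=3, p=3, q=10

3/10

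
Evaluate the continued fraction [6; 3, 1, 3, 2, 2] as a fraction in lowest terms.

Using pₖ = aₖpₖ₋₁ + pₖ₋₂ and qₖ = aₖqₖ₋₁ + qₖ₋₂:
  k=0: a=6, p=6, q=1
  k=1: a=3, p=19, q=3
  k=2: a=1, p=25, q=4
  k=3: a=3, p=94, q=15
  k=4: a=2, p=213, q=34
  k=5: a=2, p=520, q=83

520/83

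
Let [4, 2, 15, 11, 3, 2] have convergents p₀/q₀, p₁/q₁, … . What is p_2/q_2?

139/31

Using pₖ = aₖpₖ₋₁ + pₖ₋₂, qₖ = aₖqₖ₋₁ + qₖ₋₂ (with p₋₁=1, p₋₂=0, q₋₁=0, q₋₂=1):
  k=0: a=4, p=4, q=1
  k=1: a=2, p=9, q=2
  k=2: a=15, p=139, q=31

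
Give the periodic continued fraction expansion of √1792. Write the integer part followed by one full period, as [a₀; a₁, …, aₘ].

a₀ = ⌊√1792⌋ = 42.
With m₀=0, d₀=1 and mₖ₊₁ = dₖaₖ − mₖ, dₖ₊₁ = (n − mₖ₊₁²)/dₖ, aₖ₊₁ = ⌊(a₀+mₖ₊₁)/dₖ₊₁⌋:
  k=1: m=42, d=28, a=3
  k=2: m=42, d=1, a=84
d=1 and a=2a₀=84 at k=2, so the next step gives (m, d) = (42, 28) again — its k=1 value — and the period has length 2.

[42; 3, 84]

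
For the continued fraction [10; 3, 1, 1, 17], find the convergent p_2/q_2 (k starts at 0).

41/4

Using pₖ = aₖpₖ₋₁ + pₖ₋₂, qₖ = aₖqₖ₋₁ + qₖ₋₂ (with p₋₁=1, p₋₂=0, q₋₁=0, q₋₂=1):
  k=0: a=10, p=10, q=1
  k=1: a=3, p=31, q=3
  k=2: a=1, p=41, q=4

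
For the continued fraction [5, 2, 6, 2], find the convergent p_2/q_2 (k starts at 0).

71/13

Using pₖ = aₖpₖ₋₁ + pₖ₋₂, qₖ = aₖqₖ₋₁ + qₖ₋₂ (with p₋₁=1, p₋₂=0, q₋₁=0, q₋₂=1):
  k=0: a=5, p=5, q=1
  k=1: a=2, p=11, q=2
  k=2: a=6, p=71, q=13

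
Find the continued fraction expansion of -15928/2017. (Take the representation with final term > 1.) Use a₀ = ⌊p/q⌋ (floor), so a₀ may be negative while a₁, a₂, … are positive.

[-8; 9, 1, 2, 3, 3, 6]

-15928 = -8*2017 + 208
2017 = 9*208 + 145
208 = 1*145 + 63
145 = 2*63 + 19
63 = 3*19 + 6
19 = 3*6 + 1
6 = 6*1 + 0  (stop)
So -15928/2017 = [-8; 9, 1, 2, 3, 3, 6].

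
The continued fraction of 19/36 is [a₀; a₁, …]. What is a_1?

1

19 = 0·36 + 19   →  a_0 = 0
36 = 1·19 + 17   →  a_1 = 1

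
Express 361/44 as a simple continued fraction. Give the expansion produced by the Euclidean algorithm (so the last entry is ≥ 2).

[8; 4, 1, 8]

361 = 8·44 + 9
44 = 4·9 + 8
9 = 1·8 + 1
8 = 8·1 + 0  (stop)
So 361/44 = [8; 4, 1, 8].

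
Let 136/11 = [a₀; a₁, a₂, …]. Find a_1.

2

136 = 12·11 + 4   →  a_0 = 12
11 = 2·4 + 3   →  a_1 = 2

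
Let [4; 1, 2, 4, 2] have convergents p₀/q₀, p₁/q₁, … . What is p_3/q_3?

Using pₖ = aₖpₖ₋₁ + pₖ₋₂, qₖ = aₖqₖ₋₁ + qₖ₋₂ (with p₋₁=1, p₋₂=0, q₋₁=0, q₋₂=1):
  k=0: a=4, p=4, q=1
  k=1: a=1, p=5, q=1
  k=2: a=2, p=14, q=3
  k=3: a=4, p=61, q=13

61/13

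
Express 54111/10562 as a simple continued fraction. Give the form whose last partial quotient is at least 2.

54111 = 5×10562 + 1301
10562 = 8×1301 + 154
1301 = 8×154 + 69
154 = 2×69 + 16
69 = 4×16 + 5
16 = 3×5 + 1
5 = 5×1 + 0  (stop)
So 54111/10562 = [5; 8, 8, 2, 4, 3, 5].

[5; 8, 8, 2, 4, 3, 5]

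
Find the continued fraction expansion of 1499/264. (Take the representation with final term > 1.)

1499 = 5×264 + 179
264 = 1×179 + 85
179 = 2×85 + 9
85 = 9×9 + 4
9 = 2×4 + 1
4 = 4×1 + 0  (stop)
So 1499/264 = [5; 1, 2, 9, 2, 4].

[5; 1, 2, 9, 2, 4]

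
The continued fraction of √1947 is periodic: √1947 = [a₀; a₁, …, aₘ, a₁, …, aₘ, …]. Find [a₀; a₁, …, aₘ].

a₀ = ⌊√1947⌋ = 44.

[44; 8, 88]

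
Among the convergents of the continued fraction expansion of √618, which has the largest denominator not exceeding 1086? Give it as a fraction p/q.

√618 = [24; 1, 6, 8, 6, 1, 48, …] (period length 6).
Convergents:
  p_0/q_0 = 24/1
  p_1/q_1 = 25/1
  p_2/q_2 = 174/7
  p_3/q_3 = 1417/57
  p_4/q_4 = 8676/349
  p_5/q_5 = 10093/406
  p_6/q_6 = 493140/19837
q_5 = 406 ≤ 1086 < 19837 = q_6, so the answer is 10093/406.

10093/406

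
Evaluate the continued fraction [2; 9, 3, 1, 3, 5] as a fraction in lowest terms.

1543/732

Fold from the inside: start with 5/1.
  3 + 1/5 = 16/5
  1 + 5/16 = 21/16
  3 + 16/21 = 79/21
  9 + 21/79 = 732/79
  2 + 79/732 = 1543/732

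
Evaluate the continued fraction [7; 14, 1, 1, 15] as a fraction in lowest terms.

3181/450

Fold from the inside: start with 15/1.
  1 + 1/15 = 16/15
  1 + 15/16 = 31/16
  14 + 16/31 = 450/31
  7 + 31/450 = 3181/450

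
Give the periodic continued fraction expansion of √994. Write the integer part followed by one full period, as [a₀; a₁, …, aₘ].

a₀ = ⌊√994⌋ = 31.

[31; 1, 1, 8, 1, 1, 62]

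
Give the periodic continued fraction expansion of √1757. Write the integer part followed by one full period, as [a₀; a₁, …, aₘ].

a₀ = ⌊√1757⌋ = 41.
With m₀=0, d₀=1 and mₖ₊₁ = dₖaₖ − mₖ, dₖ₊₁ = (n − mₖ₊₁²)/dₖ, aₖ₊₁ = ⌊(a₀+mₖ₊₁)/dₖ₊₁⌋:
  k=1: m=41, d=76, a=1
  k=2: m=35, d=7, a=10
  k=3: m=35, d=76, a=1
  k=4: m=41, d=1, a=82
d=1 and a=2a₀=82 at k=4, so the next step gives (m, d) = (41, 76) again — its k=1 value — and the period has length 4.

[41; 1, 10, 1, 82]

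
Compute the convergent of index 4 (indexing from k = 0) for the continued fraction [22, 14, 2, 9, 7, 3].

Using pₖ = aₖpₖ₋₁ + pₖ₋₂, qₖ = aₖqₖ₋₁ + qₖ₋₂ (with p₋₁=1, p₋₂=0, q₋₁=0, q₋₂=1):
  k=0: a=22, p=22, q=1
  k=1: a=14, p=309, q=14
  k=2: a=2, p=640, q=29
  k=3: a=9, p=6069, q=275
  k=4: a=7, p=43123, q=1954

43123/1954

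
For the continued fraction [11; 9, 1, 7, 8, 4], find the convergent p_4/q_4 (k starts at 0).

7127/642

Using pₖ = aₖpₖ₋₁ + pₖ₋₂, qₖ = aₖqₖ₋₁ + qₖ₋₂ (with p₋₁=1, p₋₂=0, q₋₁=0, q₋₂=1):
  k=0: a=11, p=11, q=1
  k=1: a=9, p=100, q=9
  k=2: a=1, p=111, q=10
  k=3: a=7, p=877, q=79
  k=4: a=8, p=7127, q=642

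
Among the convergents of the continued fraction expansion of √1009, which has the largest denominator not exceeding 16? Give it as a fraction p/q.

√1009 = [31; 1, 3, 3, 1, 62, …] (period length 5).
Convergents:
  p_0/q_0 = 31/1
  p_1/q_1 = 32/1
  p_2/q_2 = 127/4
  p_3/q_3 = 413/13
  p_4/q_4 = 540/17
q_3 = 13 ≤ 16 < 17 = q_4, so the answer is 413/13.

413/13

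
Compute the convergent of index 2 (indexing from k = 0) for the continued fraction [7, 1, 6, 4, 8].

55/7

Using pₖ = aₖpₖ₋₁ + pₖ₋₂, qₖ = aₖqₖ₋₁ + qₖ₋₂ (with p₋₁=1, p₋₂=0, q₋₁=0, q₋₂=1):
  k=0: a=7, p=7, q=1
  k=1: a=1, p=8, q=1
  k=2: a=6, p=55, q=7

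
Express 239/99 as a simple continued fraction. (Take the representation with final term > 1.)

239 = 2*99 + 41
99 = 2*41 + 17
41 = 2*17 + 7
17 = 2*7 + 3
7 = 2*3 + 1
3 = 3*1 + 0  (stop)
So 239/99 = [2; 2, 2, 2, 2, 3].

[2; 2, 2, 2, 2, 3]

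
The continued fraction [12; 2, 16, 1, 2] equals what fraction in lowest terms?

1286/103

Using pₖ = aₖpₖ₋₁ + pₖ₋₂ and qₖ = aₖqₖ₋₁ + qₖ₋₂:
  k=0: a=12, p=12, q=1
  k=1: a=2, p=25, q=2
  k=2: a=16, p=412, q=33
  k=3: a=1, p=437, q=35
  k=4: a=2, p=1286, q=103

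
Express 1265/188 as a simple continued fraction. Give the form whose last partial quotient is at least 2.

1265 = 6*188 + 137
188 = 1*137 + 51
137 = 2*51 + 35
51 = 1*35 + 16
35 = 2*16 + 3
16 = 5*3 + 1
3 = 3*1 + 0  (stop)
So 1265/188 = [6; 1, 2, 1, 2, 5, 3].

[6; 1, 2, 1, 2, 5, 3]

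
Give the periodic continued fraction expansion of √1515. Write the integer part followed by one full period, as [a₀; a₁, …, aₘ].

[38; 1, 11, 1, 76]

a₀ = ⌊√1515⌋ = 38.
With m₀=0, d₀=1 and mₖ₊₁ = dₖaₖ − mₖ, dₖ₊₁ = (n − mₖ₊₁²)/dₖ, aₖ₊₁ = ⌊(a₀+mₖ₊₁)/dₖ₊₁⌋:
  k=1: m=38, d=71, a=1
  k=2: m=33, d=6, a=11
  k=3: m=33, d=71, a=1
  k=4: m=38, d=1, a=76
d=1 and a=2a₀=76 at k=4, so the next step gives (m, d) = (38, 71) again — its k=1 value — and the period has length 4.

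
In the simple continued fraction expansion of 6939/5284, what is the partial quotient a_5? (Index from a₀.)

6

6939 = 1·5284 + 1655   →  a_0 = 1
5284 = 3·1655 + 319   →  a_1 = 3
1655 = 5·319 + 60   →  a_2 = 5
319 = 5·60 + 19   →  a_3 = 5
60 = 3·19 + 3   →  a_4 = 3
19 = 6·3 + 1   →  a_5 = 6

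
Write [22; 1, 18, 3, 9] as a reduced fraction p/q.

Fold from the inside: start with 9/1.
  3 + 1/9 = 28/9
  18 + 9/28 = 513/28
  1 + 28/513 = 541/513
  22 + 513/541 = 12415/541

12415/541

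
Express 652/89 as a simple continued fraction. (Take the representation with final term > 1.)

[7; 3, 14, 2]

652 = 7×89 + 29
89 = 3×29 + 2
29 = 14×2 + 1
2 = 2×1 + 0  (stop)
So 652/89 = [7; 3, 14, 2].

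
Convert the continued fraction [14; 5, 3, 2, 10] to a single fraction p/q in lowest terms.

Using pₖ = aₖpₖ₋₁ + pₖ₋₂ and qₖ = aₖqₖ₋₁ + qₖ₋₂:
  k=0: a=14, p=14, q=1
  k=1: a=5, p=71, q=5
  k=2: a=3, p=227, q=16
  k=3: a=2, p=525, q=37
  k=4: a=10, p=5477, q=386

5477/386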